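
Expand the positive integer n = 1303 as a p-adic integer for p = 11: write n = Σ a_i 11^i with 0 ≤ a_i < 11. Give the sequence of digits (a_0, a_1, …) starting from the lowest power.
(a_0, a_1, …) = (5, 8, 10)

Repeated division by 11 gives the digits low-to-high: 1303 = 5 + 8·11^1 + 10·11^2. Digit sequence: (5, 8, 10).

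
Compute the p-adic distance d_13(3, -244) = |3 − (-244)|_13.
d_13(3, -244) = 1/13

Step 1 — x − y = 3 − (-244) = 247. Step 2 — v_13(247) = 1 (factor: 247 = (13^1 · 19); the sign does not affect v_p). Step 3 — |x − y|_13 = 13^{-1} = 1/13.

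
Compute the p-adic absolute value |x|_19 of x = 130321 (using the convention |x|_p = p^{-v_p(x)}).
|130321|_19 = 1/130321

Step 1 — compute v_19(x) by factoring powers of 19 out of the numerator and denominator: v_19(130321) = 4. Step 2 — apply |x|_p = p^{-v_p(x)} = 19^{-4} = 1/130321.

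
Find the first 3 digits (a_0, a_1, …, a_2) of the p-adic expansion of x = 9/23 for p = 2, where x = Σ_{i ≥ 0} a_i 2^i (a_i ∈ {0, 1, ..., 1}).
(a_0, …, a_2) = (1, 1, 1)

v_2(9/23) = 0 (numerator and denominator both coprime to 2), so x ∈ ℤ_2^×. Compute digits iteratively via a_i = x_i mod 2, x_{i+1} = (x_i − a_i)/2, with x_0 = x:
  x_0 = 9/23;  a_0 = 1;  x_1 = (x_0 − 1)/2 = -7/23
  x_1 = -7/23;  a_1 = 1;  x_2 = (x_1 − 1)/2 = -15/23
  x_2 = -15/23;  a_2 = 1;  x_3 = (x_2 − 1)/2 = -19/23
Digits: (1, 1, 1).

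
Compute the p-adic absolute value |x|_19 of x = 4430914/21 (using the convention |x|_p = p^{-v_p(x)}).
|4430914/21|_19 = 1/130321

Step 1 — compute v_19(x) by factoring powers of 19 out of the numerator and denominator: v_19(4430914/21) = 4. Step 2 — apply |x|_p = p^{-v_p(x)} = 19^{-4} = 1/130321.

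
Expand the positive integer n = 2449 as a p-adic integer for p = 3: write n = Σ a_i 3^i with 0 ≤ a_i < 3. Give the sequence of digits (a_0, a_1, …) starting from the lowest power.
(a_0, a_1, …) = (1, 0, 2, 0, 0, 1, 0, 1)

Repeated division by 3 gives the digits low-to-high: 2449 = 1 + 2·3^2 + 1·3^5 + 1·3^7. Digit sequence: (1, 0, 2, 0, 0, 1, 0, 1).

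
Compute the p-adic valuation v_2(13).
v_2(13) = 0

v_2(n) is the largest exponent k such that 2^k divides n. Factor out: 13 = 2^0 · 13. (Sign doesn't affect v_p.) So v_2(13) = 0.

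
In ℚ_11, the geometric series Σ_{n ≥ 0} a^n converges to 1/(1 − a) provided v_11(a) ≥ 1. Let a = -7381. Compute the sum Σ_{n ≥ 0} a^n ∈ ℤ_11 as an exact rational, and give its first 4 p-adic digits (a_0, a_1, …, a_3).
Σ a^n = 1/(1 − a) = 1/7382;  first 4 digits = (1, 0, 5, 5)

v_11(a) = 2 ≥ 1, so the series converges in ℤ_11 to 1/(1 − a) = 1/(1 − (-7381)) = 1/7382. Expand this rational in ℤ_11: compute digits iteratively via d_i = x_i mod 11, x_{i+1} = (x_i − d_i)/11. The first 4 digits are (1, 0, 5, 5).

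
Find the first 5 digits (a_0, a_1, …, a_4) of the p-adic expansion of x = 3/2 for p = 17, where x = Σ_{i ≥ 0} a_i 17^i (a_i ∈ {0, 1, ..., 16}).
(a_0, …, a_4) = (10, 8, 8, 8, 8)

v_17(3/2) = 0 (numerator and denominator both coprime to 17), so x ∈ ℤ_17^×. Compute digits iteratively via a_i = x_i mod 17, x_{i+1} = (x_i − a_i)/17, with x_0 = x:
  x_0 = 3/2;  a_0 = 10;  x_1 = (x_0 − 10)/17 = -1/2
  x_1 = -1/2;  a_1 = 8;  x_2 = (x_1 − 8)/17 = -1/2
  x_2 = -1/2;  a_2 = 8;  x_3 = (x_2 − 8)/17 = -1/2
  x_3 = -1/2;  a_3 = 8;  x_4 = (x_3 − 8)/17 = -1/2
  x_4 = -1/2;  a_4 = 8;  x_5 = (x_4 − 8)/17 = -1/2
Digits: (10, 8, 8, 8, 8).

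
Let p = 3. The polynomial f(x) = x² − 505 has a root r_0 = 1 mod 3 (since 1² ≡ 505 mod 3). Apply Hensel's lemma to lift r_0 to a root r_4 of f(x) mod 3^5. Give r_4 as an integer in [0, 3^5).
r_4 = 91 (mod 243)

Hensel's recurrence: r_{i+1} = r_i − f(r_i)·(f′(r_i))^{-1} mod 3^{i+2}, with f′(x) = 2x. Iterate:
  r_0 = 1 (mod 3)
  r_1 = 1 (mod 9)
  r_2 = 10 (mod 27)
  r_3 = 10 (mod 81)
  r_4 = 91 (mod 243)
Final: r_4 = 91, and one checks f(r_4) ≡ 0 mod 3^5.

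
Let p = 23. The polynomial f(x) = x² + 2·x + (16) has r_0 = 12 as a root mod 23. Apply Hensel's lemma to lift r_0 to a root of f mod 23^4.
r_3 = 51440 (mod 279841)

Hensel: r_{i+1} = r_i − f(r_i)·(f′(r_i))^{-1} mod 23^{i+2}, f′(x) = 2x + 2. Iterate:
  r_0 = 12 (mod 23)
  r_1 = 127 (mod 529)
  r_2 = 2772 (mod 12167)
  r_3 = 51440 (mod 279841)
Final: r = 51440 satisfies f(r) ≡ 0 mod 23^4.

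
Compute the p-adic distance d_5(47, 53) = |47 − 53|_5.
d_5(47, 53) = 1

Step 1 — x − y = 47 − 53 = -6. Step 2 — v_5(-6) = 0 (factor: -6 = −(5^0 · 6); the sign does not affect v_p). Step 3 — |x − y|_5 = 5^{0} = 1.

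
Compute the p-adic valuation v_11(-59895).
v_11(-59895) = 3

v_11(n) is the largest exponent k such that 11^k divides n. Factor out: -59895 = -11^3 · 45. (Sign doesn't affect v_p.) So v_11(-59895) = 3.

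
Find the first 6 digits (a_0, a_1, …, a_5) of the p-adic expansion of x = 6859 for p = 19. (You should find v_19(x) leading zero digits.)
(a_0, …, a_5) = (0, 0, 0, 1, 0, 0)

v_19(6859) = 3, so a_0 = ... = a_2 = 0. Factor out: x = 19^3 · u with u = 1 a unit in ℤ_19. Expand u iteratively via a_{v+i} = u_i mod 19, u_{i+1} = (u_i − a_{v+i})/19:
  u_0 = 1;  a_3 = 1;  u_1 = (u_0 − 1)/19 = 0
  u_1 = 0;  a_4 = 0;  u_2 = (u_1 − 0)/19 = 0
  u_2 = 0;  a_5 = 0;  u_3 = (u_2 − 0)/19 = 0
Digits: (0, 0, 0, 1, 0, 0).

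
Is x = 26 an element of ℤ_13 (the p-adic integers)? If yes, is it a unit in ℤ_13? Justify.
x ∈ ℤ_13 but not a unit; v_13(x) = 1 > 0

ℤ_13 = {x ∈ ℚ_13 : v_13(x) ≥ 0} and ℤ_13^× = {x ∈ ℤ_13 : v_13(x) = 0}. Here v_13(26) = v_13(num) − v_13(den) = 1; compare against these criteria.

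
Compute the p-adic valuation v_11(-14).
v_11(-14) = 0

v_11(n) is the largest exponent k such that 11^k divides n. Factor out: -14 = -11^0 · 14. (Sign doesn't affect v_p.) So v_11(-14) = 0.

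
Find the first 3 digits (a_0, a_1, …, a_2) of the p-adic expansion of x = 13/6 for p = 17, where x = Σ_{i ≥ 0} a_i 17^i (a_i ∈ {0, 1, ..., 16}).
(a_0, …, a_2) = (5, 14, 2)

v_17(13/6) = 0 (numerator and denominator both coprime to 17), so x ∈ ℤ_17^×. Compute digits iteratively via a_i = x_i mod 17, x_{i+1} = (x_i − a_i)/17, with x_0 = x:
  x_0 = 13/6;  a_0 = 5;  x_1 = (x_0 − 5)/17 = -1/6
  x_1 = -1/6;  a_1 = 14;  x_2 = (x_1 − 14)/17 = -5/6
  x_2 = -5/6;  a_2 = 2;  x_3 = (x_2 − 2)/17 = -1/6
Digits: (5, 14, 2).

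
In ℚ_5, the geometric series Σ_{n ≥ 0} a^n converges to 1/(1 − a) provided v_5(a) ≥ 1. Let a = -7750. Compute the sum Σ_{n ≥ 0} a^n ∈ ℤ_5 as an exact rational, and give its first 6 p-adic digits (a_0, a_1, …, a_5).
Σ a^n = 1/(1 − a) = 1/7751;  first 6 digits = (1, 0, 0, 3, 2, 2)

v_5(a) = 3 ≥ 1, so the series converges in ℤ_5 to 1/(1 − a) = 1/(1 − (-7750)) = 1/7751. Expand this rational in ℤ_5: compute digits iteratively via d_i = x_i mod 5, x_{i+1} = (x_i − d_i)/5. The first 6 digits are (1, 0, 0, 3, 2, 2).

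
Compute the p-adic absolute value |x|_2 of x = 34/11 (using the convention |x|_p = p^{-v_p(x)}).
|34/11|_2 = 1/2

Step 1 — compute v_2(x) by factoring powers of 2 out of the numerator and denominator: v_2(34/11) = 1. Step 2 — apply |x|_p = p^{-v_p(x)} = 2^{-1} = 1/2.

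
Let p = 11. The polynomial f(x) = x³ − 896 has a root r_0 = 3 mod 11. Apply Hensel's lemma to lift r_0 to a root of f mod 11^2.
r_1 = 80 (mod 121)

Hensel: r_{i+1} = r_i − f(r_i)/f′(r_i) mod 11^{i+2}, where f′(x) = 3x². Iterate:
  r_0 = 3 (mod 11)
  r_1 = 80 (mod 121)
Final: r = 80 with f(r) ≡ 0 mod 11^2.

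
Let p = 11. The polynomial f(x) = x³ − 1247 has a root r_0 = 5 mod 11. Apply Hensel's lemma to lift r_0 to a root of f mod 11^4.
r_3 = 2348 (mod 14641)

Hensel: r_{i+1} = r_i − f(r_i)/f′(r_i) mod 11^{i+2}, where f′(x) = 3x². Iterate:
  r_0 = 5 (mod 11)
  r_1 = 49 (mod 121)
  r_2 = 1017 (mod 1331)
  r_3 = 2348 (mod 14641)
Final: r = 2348 with f(r) ≡ 0 mod 11^4.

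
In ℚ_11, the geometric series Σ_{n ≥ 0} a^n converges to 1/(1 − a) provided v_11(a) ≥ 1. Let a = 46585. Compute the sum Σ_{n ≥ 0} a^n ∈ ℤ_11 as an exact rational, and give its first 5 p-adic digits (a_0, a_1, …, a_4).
Σ a^n = 1/(1 − a) = -1/46584;  first 5 digits = (1, 0, 0, 2, 3)

v_11(a) = 3 ≥ 1, so the series converges in ℤ_11 to 1/(1 − a) = 1/(1 − 46585) = -1/46584. Expand this rational in ℤ_11: compute digits iteratively via d_i = x_i mod 11, x_{i+1} = (x_i − d_i)/11. The first 5 digits are (1, 0, 0, 2, 3).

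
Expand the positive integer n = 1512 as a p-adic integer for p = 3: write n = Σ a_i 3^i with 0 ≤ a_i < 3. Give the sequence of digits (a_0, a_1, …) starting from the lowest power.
(a_0, a_1, …) = (0, 0, 0, 2, 0, 0, 2)

Repeated division by 3 gives the digits low-to-high: 1512 = 2·3^3 + 2·3^6. Digit sequence: (0, 0, 0, 2, 0, 0, 2).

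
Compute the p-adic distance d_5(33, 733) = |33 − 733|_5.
d_5(33, 733) = 1/25

Step 1 — x − y = 33 − 733 = -700. Step 2 — v_5(-700) = 2 (factor: -700 = −(5^2 · 28); the sign does not affect v_p). Step 3 — |x − y|_5 = 5^{-2} = 1/25.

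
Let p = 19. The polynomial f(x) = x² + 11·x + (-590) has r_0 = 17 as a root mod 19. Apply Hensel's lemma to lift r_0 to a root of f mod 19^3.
r_2 = 6686 (mod 6859)

Hensel: r_{i+1} = r_i − f(r_i)·(f′(r_i))^{-1} mod 19^{i+2}, f′(x) = 2x + 11. Iterate:
  r_0 = 17 (mod 19)
  r_1 = 188 (mod 361)
  r_2 = 6686 (mod 6859)
Final: r = 6686 satisfies f(r) ≡ 0 mod 19^3.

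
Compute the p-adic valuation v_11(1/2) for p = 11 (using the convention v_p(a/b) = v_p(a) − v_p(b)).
v_11(1/2) = 0

Factor powers of 11 from the numerator and denominator of the reduced fraction: 1 = 11^0 · 1 and 2 = 11^0 · 2. Apply v_p(a/b) = v_p(a) − v_p(b): v_11(1/2) = 0 − 0 = 0.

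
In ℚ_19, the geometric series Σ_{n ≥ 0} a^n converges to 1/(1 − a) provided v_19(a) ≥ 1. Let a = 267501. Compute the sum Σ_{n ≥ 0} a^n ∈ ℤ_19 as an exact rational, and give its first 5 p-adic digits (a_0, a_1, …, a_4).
Σ a^n = 1/(1 − a) = -1/267500;  first 5 digits = (1, 0, 0, 1, 2)

v_19(a) = 3 ≥ 1, so the series converges in ℤ_19 to 1/(1 − a) = 1/(1 − 267501) = -1/267500. Expand this rational in ℤ_19: compute digits iteratively via d_i = x_i mod 19, x_{i+1} = (x_i − d_i)/19. The first 5 digits are (1, 0, 0, 1, 2).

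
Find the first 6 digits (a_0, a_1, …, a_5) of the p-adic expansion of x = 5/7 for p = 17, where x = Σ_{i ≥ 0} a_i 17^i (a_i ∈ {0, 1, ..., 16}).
(a_0, …, a_5) = (8, 2, 12, 9, 14, 4)

v_17(5/7) = 0 (numerator and denominator both coprime to 17), so x ∈ ℤ_17^×. Compute digits iteratively via a_i = x_i mod 17, x_{i+1} = (x_i − a_i)/17, with x_0 = x:
  x_0 = 5/7;  a_0 = 8;  x_1 = (x_0 − 8)/17 = -3/7
  x_1 = -3/7;  a_1 = 2;  x_2 = (x_1 − 2)/17 = -1/7
  x_2 = -1/7;  a_2 = 12;  x_3 = (x_2 − 12)/17 = -5/7
  x_3 = -5/7;  a_3 = 9;  x_4 = (x_3 − 9)/17 = -4/7
  x_4 = -4/7;  a_4 = 14;  x_5 = (x_4 − 14)/17 = -6/7
  x_5 = -6/7;  a_5 = 4;  x_6 = (x_5 − 4)/17 = -2/7
Digits: (8, 2, 12, 9, 14, 4).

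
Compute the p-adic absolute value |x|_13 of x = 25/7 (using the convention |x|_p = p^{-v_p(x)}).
|25/7|_13 = 1

Step 1 — compute v_13(x) by factoring powers of 13 out of the numerator and denominator: v_13(25/7) = 0. Step 2 — apply |x|_p = p^{-v_p(x)} = 13^{0} = 1.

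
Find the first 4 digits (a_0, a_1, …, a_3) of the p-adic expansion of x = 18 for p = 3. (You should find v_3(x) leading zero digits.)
(a_0, …, a_3) = (0, 0, 2, 0)

v_3(18) = 2, so a_0 = ... = a_1 = 0. Factor out: x = 3^2 · u with u = 2 a unit in ℤ_3. Expand u iteratively via a_{v+i} = u_i mod 3, u_{i+1} = (u_i − a_{v+i})/3:
  u_0 = 2;  a_2 = 2;  u_1 = (u_0 − 2)/3 = 0
  u_1 = 0;  a_3 = 0;  u_2 = (u_1 − 0)/3 = 0
Digits: (0, 0, 2, 0).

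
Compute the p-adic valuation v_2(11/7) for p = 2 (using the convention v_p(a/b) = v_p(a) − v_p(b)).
v_2(11/7) = 0

Factor powers of 2 from the numerator and denominator of the reduced fraction: 11 = 2^0 · 11 and 7 = 2^0 · 7. Apply v_p(a/b) = v_p(a) − v_p(b): v_2(11/7) = 0 − 0 = 0.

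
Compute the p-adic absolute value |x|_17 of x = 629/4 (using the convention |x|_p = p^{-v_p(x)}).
|629/4|_17 = 1/17

Step 1 — compute v_17(x) by factoring powers of 17 out of the numerator and denominator: v_17(629/4) = 1. Step 2 — apply |x|_p = p^{-v_p(x)} = 17^{-1} = 1/17.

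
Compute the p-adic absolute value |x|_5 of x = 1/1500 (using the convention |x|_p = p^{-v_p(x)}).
|1/1500|_5 = 125

Step 1 — compute v_5(x) by factoring powers of 5 out of the numerator and denominator: v_5(1/1500) = -3. Step 2 — apply |x|_p = p^{-v_p(x)} = 5^{3} = 125.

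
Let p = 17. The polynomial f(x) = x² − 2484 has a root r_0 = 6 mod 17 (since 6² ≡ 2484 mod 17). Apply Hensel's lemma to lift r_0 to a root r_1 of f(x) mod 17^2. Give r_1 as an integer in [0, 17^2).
r_1 = 210 (mod 289)

Hensel's recurrence: r_{i+1} = r_i − f(r_i)·(f′(r_i))^{-1} mod 17^{i+2}, with f′(x) = 2x. Iterate:
  r_0 = 6 (mod 17)
  r_1 = 210 (mod 289)
Final: r_1 = 210, and one checks f(r_1) ≡ 0 mod 17^2.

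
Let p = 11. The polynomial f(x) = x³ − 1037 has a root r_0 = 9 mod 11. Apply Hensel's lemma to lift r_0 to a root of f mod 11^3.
r_2 = 1164 (mod 1331)

Hensel: r_{i+1} = r_i − f(r_i)/f′(r_i) mod 11^{i+2}, where f′(x) = 3x². Iterate:
  r_0 = 9 (mod 11)
  r_1 = 75 (mod 121)
  r_2 = 1164 (mod 1331)
Final: r = 1164 with f(r) ≡ 0 mod 11^3.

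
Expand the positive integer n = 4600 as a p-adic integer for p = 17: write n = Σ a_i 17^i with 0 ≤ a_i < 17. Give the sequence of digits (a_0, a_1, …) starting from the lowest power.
(a_0, a_1, …) = (10, 15, 15)

Repeated division by 17 gives the digits low-to-high: 4600 = 10 + 15·17^1 + 15·17^2. Digit sequence: (10, 15, 15).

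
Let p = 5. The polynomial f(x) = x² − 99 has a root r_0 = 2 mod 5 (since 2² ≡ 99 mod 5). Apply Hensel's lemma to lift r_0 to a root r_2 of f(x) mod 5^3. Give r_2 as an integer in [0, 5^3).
r_2 = 82 (mod 125)

Hensel's recurrence: r_{i+1} = r_i − f(r_i)·(f′(r_i))^{-1} mod 5^{i+2}, with f′(x) = 2x. Iterate:
  r_0 = 2 (mod 5)
  r_1 = 7 (mod 25)
  r_2 = 82 (mod 125)
Final: r_2 = 82, and one checks f(r_2) ≡ 0 mod 5^3.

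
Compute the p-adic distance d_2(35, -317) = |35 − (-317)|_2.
d_2(35, -317) = 1/32

Step 1 — x − y = 35 − (-317) = 352. Step 2 — v_2(352) = 5 (factor: 352 = (2^5 · 11); the sign does not affect v_p). Step 3 — |x − y|_2 = 2^{-5} = 1/32.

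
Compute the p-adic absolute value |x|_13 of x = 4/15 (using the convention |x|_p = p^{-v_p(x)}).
|4/15|_13 = 1

Step 1 — compute v_13(x) by factoring powers of 13 out of the numerator and denominator: v_13(4/15) = 0. Step 2 — apply |x|_p = p^{-v_p(x)} = 13^{0} = 1.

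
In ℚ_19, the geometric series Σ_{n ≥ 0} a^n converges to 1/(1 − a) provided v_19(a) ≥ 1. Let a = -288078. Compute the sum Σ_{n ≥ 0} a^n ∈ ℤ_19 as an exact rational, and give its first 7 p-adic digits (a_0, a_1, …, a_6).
Σ a^n = 1/(1 − a) = 1/288079;  first 7 digits = (1, 0, 0, 15, 16, 18, 15)

v_19(a) = 3 ≥ 1, so the series converges in ℤ_19 to 1/(1 − a) = 1/(1 − (-288078)) = 1/288079. Expand this rational in ℤ_19: compute digits iteratively via d_i = x_i mod 19, x_{i+1} = (x_i − d_i)/19. The first 7 digits are (1, 0, 0, 15, 16, 18, 15).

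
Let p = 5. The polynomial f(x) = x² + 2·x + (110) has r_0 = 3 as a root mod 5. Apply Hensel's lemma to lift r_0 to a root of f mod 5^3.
r_2 = 3 (mod 125)

Hensel: r_{i+1} = r_i − f(r_i)·(f′(r_i))^{-1} mod 5^{i+2}, f′(x) = 2x + 2. Iterate:
  r_0 = 3 (mod 5)
  r_1 = 3 (mod 25)
  r_2 = 3 (mod 125)
Final: r = 3 satisfies f(r) ≡ 0 mod 5^3.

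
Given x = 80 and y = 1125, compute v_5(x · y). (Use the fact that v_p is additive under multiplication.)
v_5(90000) = 4

v_p(x) = 1 (factor: 80 = 5^1 · 16); v_p(y) = 3 (factor: 1125 = 5^3 · 9). Additivity: v_p(xy) = v_p(x) + v_p(y) = 1 + 3 = 4. (Direct check: xy = 90000 = 5^4 · (144).)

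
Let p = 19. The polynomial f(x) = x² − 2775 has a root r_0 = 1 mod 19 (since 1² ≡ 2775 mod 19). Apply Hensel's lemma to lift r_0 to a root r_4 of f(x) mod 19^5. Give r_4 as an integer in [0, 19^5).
r_4 = 1553327 (mod 2476099)

Hensel's recurrence: r_{i+1} = r_i − f(r_i)·(f′(r_i))^{-1} mod 19^{i+2}, with f′(x) = 2x. Iterate:
  r_0 = 1 (mod 19)
  r_1 = 305 (mod 361)
  r_2 = 3193 (mod 6859)
  r_3 = 119796 (mod 130321)
  r_4 = 1553327 (mod 2476099)
Final: r_4 = 1553327, and one checks f(r_4) ≡ 0 mod 19^5.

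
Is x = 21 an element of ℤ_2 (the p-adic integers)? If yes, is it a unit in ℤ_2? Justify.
x ∈ ℤ_2^× (unit); v_2(x) = 0

ℤ_2 = {x ∈ ℚ_2 : v_2(x) ≥ 0} and ℤ_2^× = {x ∈ ℤ_2 : v_2(x) = 0}. Here v_2(21) = v_2(num) − v_2(den) = 0; compare against these criteria.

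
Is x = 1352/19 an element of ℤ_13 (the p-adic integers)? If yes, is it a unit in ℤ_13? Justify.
x ∈ ℤ_13 but not a unit; v_13(x) = 2 > 0

ℤ_13 = {x ∈ ℚ_13 : v_13(x) ≥ 0} and ℤ_13^× = {x ∈ ℤ_13 : v_13(x) = 0}. Here v_13(1352/19) = v_13(num) − v_13(den) = 2; compare against these criteria.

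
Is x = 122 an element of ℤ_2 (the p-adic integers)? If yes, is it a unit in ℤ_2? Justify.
x ∈ ℤ_2 but not a unit; v_2(x) = 1 > 0

ℤ_2 = {x ∈ ℚ_2 : v_2(x) ≥ 0} and ℤ_2^× = {x ∈ ℤ_2 : v_2(x) = 0}. Here v_2(122) = v_2(num) − v_2(den) = 1; compare against these criteria.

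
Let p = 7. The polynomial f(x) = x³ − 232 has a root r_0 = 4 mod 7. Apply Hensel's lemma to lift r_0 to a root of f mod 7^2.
r_1 = 32 (mod 49)

Hensel: r_{i+1} = r_i − f(r_i)/f′(r_i) mod 7^{i+2}, where f′(x) = 3x². Iterate:
  r_0 = 4 (mod 7)
  r_1 = 32 (mod 49)
Final: r = 32 with f(r) ≡ 0 mod 7^2.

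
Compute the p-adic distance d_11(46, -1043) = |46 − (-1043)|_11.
d_11(46, -1043) = 1/121

Step 1 — x − y = 46 − (-1043) = 1089. Step 2 — v_11(1089) = 2 (factor: 1089 = (11^2 · 9); the sign does not affect v_p). Step 3 — |x − y|_11 = 11^{-2} = 1/121.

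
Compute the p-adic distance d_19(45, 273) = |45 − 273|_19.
d_19(45, 273) = 1/19

Step 1 — x − y = 45 − 273 = -228. Step 2 — v_19(-228) = 1 (factor: -228 = −(19^1 · 12); the sign does not affect v_p). Step 3 — |x − y|_19 = 19^{-1} = 1/19.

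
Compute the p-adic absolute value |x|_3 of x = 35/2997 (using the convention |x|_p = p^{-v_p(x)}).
|35/2997|_3 = 81

Step 1 — compute v_3(x) by factoring powers of 3 out of the numerator and denominator: v_3(35/2997) = -4. Step 2 — apply |x|_p = p^{-v_p(x)} = 3^{4} = 81.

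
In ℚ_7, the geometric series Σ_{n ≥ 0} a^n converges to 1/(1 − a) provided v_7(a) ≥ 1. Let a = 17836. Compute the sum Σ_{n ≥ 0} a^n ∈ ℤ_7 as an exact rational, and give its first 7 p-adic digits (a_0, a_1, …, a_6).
Σ a^n = 1/(1 − a) = -1/17835;  first 7 digits = (1, 0, 0, 3, 0, 1, 2)

v_7(a) = 3 ≥ 1, so the series converges in ℤ_7 to 1/(1 − a) = 1/(1 − 17836) = -1/17835. Expand this rational in ℤ_7: compute digits iteratively via d_i = x_i mod 7, x_{i+1} = (x_i − d_i)/7. The first 7 digits are (1, 0, 0, 3, 0, 1, 2).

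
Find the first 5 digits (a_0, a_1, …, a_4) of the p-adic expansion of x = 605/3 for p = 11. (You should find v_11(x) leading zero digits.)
(a_0, …, a_4) = (0, 0, 9, 3, 7)

v_11(605/3) = 2, so a_0 = ... = a_1 = 0. Factor out: x = 11^2 · u with u = 5/3 a unit in ℤ_11. Expand u iteratively via a_{v+i} = u_i mod 11, u_{i+1} = (u_i − a_{v+i})/11:
  u_0 = 5/3;  a_2 = 9;  u_1 = (u_0 − 9)/11 = -2/3
  u_1 = -2/3;  a_3 = 3;  u_2 = (u_1 − 3)/11 = -1/3
  u_2 = -1/3;  a_4 = 7;  u_3 = (u_2 − 7)/11 = -2/3
Digits: (0, 0, 9, 3, 7).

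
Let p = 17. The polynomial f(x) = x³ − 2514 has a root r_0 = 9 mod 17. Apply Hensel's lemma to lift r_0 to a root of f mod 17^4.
r_3 = 25220 (mod 83521)

Hensel: r_{i+1} = r_i − f(r_i)/f′(r_i) mod 17^{i+2}, where f′(x) = 3x². Iterate:
  r_0 = 9 (mod 17)
  r_1 = 77 (mod 289)
  r_2 = 655 (mod 4913)
  r_3 = 25220 (mod 83521)
Final: r = 25220 with f(r) ≡ 0 mod 17^4.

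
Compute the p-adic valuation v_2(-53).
v_2(-53) = 0

v_2(n) is the largest exponent k such that 2^k divides n. Factor out: -53 = -2^0 · 53. (Sign doesn't affect v_p.) So v_2(-53) = 0.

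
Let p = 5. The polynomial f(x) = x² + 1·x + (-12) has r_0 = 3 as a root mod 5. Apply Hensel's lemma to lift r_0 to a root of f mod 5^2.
r_1 = 3 (mod 25)

Hensel: r_{i+1} = r_i − f(r_i)·(f′(r_i))^{-1} mod 5^{i+2}, f′(x) = 2x + 1. Iterate:
  r_0 = 3 (mod 5)
  r_1 = 3 (mod 25)
Final: r = 3 satisfies f(r) ≡ 0 mod 5^2.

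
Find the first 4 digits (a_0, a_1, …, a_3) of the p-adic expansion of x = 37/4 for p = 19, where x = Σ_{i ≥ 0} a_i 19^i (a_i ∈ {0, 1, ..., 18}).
(a_0, …, a_3) = (14, 14, 4, 14)

v_19(37/4) = 0 (numerator and denominator both coprime to 19), so x ∈ ℤ_19^×. Compute digits iteratively via a_i = x_i mod 19, x_{i+1} = (x_i − a_i)/19, with x_0 = x:
  x_0 = 37/4;  a_0 = 14;  x_1 = (x_0 − 14)/19 = -1/4
  x_1 = -1/4;  a_1 = 14;  x_2 = (x_1 − 14)/19 = -3/4
  x_2 = -3/4;  a_2 = 4;  x_3 = (x_2 − 4)/19 = -1/4
  x_3 = -1/4;  a_3 = 14;  x_4 = (x_3 − 14)/19 = -3/4
Digits: (14, 14, 4, 14).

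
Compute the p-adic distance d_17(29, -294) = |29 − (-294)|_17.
d_17(29, -294) = 1/17

Step 1 — x − y = 29 − (-294) = 323. Step 2 — v_17(323) = 1 (factor: 323 = (17^1 · 19); the sign does not affect v_p). Step 3 — |x − y|_17 = 17^{-1} = 1/17.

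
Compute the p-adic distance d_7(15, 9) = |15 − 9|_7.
d_7(15, 9) = 1

Step 1 — x − y = 15 − 9 = 6. Step 2 — v_7(6) = 0 (factor: 6 = (7^0 · 6); the sign does not affect v_p). Step 3 — |x − y|_7 = 7^{0} = 1.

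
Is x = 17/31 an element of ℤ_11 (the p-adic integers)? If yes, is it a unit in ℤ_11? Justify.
x ∈ ℤ_11^× (unit); v_11(x) = 0

ℤ_11 = {x ∈ ℚ_11 : v_11(x) ≥ 0} and ℤ_11^× = {x ∈ ℤ_11 : v_11(x) = 0}. Here v_11(17/31) = v_11(num) − v_11(den) = 0; compare against these criteria.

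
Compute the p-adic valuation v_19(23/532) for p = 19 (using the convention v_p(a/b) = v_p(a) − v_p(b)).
v_19(23/532) = -1

Factor powers of 19 from the numerator and denominator of the reduced fraction: 23 = 19^0 · 23 and 532 = 19^1 · 28. Apply v_p(a/b) = v_p(a) − v_p(b): v_19(23/532) = 0 − 1 = -1.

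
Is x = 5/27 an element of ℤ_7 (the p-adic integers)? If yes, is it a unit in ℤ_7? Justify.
x ∈ ℤ_7^× (unit); v_7(x) = 0

ℤ_7 = {x ∈ ℚ_7 : v_7(x) ≥ 0} and ℤ_7^× = {x ∈ ℤ_7 : v_7(x) = 0}. Here v_7(5/27) = v_7(num) − v_7(den) = 0; compare against these criteria.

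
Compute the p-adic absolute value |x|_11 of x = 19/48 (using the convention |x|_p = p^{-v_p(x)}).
|19/48|_11 = 1

Step 1 — compute v_11(x) by factoring powers of 11 out of the numerator and denominator: v_11(19/48) = 0. Step 2 — apply |x|_p = p^{-v_p(x)} = 11^{0} = 1.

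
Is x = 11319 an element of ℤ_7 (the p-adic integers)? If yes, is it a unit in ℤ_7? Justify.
x ∈ ℤ_7 but not a unit; v_7(x) = 3 > 0

ℤ_7 = {x ∈ ℚ_7 : v_7(x) ≥ 0} and ℤ_7^× = {x ∈ ℤ_7 : v_7(x) = 0}. Here v_7(11319) = v_7(num) − v_7(den) = 3; compare against these criteria.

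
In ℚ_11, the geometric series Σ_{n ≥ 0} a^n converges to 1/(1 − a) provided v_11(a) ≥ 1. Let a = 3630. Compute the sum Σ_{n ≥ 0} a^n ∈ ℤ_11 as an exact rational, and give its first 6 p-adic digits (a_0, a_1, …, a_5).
Σ a^n = 1/(1 − a) = -1/3629;  first 6 digits = (1, 0, 8, 2, 9, 4)

v_11(a) = 2 ≥ 1, so the series converges in ℤ_11 to 1/(1 − a) = 1/(1 − 3630) = -1/3629. Expand this rational in ℤ_11: compute digits iteratively via d_i = x_i mod 11, x_{i+1} = (x_i − d_i)/11. The first 6 digits are (1, 0, 8, 2, 9, 4).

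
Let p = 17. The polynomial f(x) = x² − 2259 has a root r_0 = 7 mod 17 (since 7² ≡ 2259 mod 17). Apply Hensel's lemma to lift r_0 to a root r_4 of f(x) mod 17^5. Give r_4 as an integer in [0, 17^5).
r_4 = 1377126 (mod 1419857)

Hensel's recurrence: r_{i+1} = r_i − f(r_i)·(f′(r_i))^{-1} mod 17^{i+2}, with f′(x) = 2x. Iterate:
  r_0 = 7 (mod 17)
  r_1 = 41 (mod 289)
  r_2 = 1486 (mod 4913)
  r_3 = 40790 (mod 83521)
  r_4 = 1377126 (mod 1419857)
Final: r_4 = 1377126, and one checks f(r_4) ≡ 0 mod 17^5.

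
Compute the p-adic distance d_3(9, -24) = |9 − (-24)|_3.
d_3(9, -24) = 1/3

Step 1 — x − y = 9 − (-24) = 33. Step 2 — v_3(33) = 1 (factor: 33 = (3^1 · 11); the sign does not affect v_p). Step 3 — |x − y|_3 = 3^{-1} = 1/3.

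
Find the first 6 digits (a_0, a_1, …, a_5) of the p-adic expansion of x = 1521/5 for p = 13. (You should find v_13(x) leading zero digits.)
(a_0, …, a_5) = (0, 0, 7, 10, 7, 2)

v_13(1521/5) = 2, so a_0 = ... = a_1 = 0. Factor out: x = 13^2 · u with u = 9/5 a unit in ℤ_13. Expand u iteratively via a_{v+i} = u_i mod 13, u_{i+1} = (u_i − a_{v+i})/13:
  u_0 = 9/5;  a_2 = 7;  u_1 = (u_0 − 7)/13 = -2/5
  u_1 = -2/5;  a_3 = 10;  u_2 = (u_1 − 10)/13 = -4/5
  u_2 = -4/5;  a_4 = 7;  u_3 = (u_2 − 7)/13 = -3/5
  u_3 = -3/5;  a_5 = 2;  u_4 = (u_3 − 2)/13 = -1/5
Digits: (0, 0, 7, 10, 7, 2).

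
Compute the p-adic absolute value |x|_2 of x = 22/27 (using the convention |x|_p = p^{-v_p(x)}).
|22/27|_2 = 1/2

Step 1 — compute v_2(x) by factoring powers of 2 out of the numerator and denominator: v_2(22/27) = 1. Step 2 — apply |x|_p = p^{-v_p(x)} = 2^{-1} = 1/2.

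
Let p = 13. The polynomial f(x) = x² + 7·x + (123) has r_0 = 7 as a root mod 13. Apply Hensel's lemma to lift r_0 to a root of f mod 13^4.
r_3 = 24083 (mod 28561)

Hensel: r_{i+1} = r_i − f(r_i)·(f′(r_i))^{-1} mod 13^{i+2}, f′(x) = 2x + 7. Iterate:
  r_0 = 7 (mod 13)
  r_1 = 85 (mod 169)
  r_2 = 2113 (mod 2197)
  r_3 = 24083 (mod 28561)
Final: r = 24083 satisfies f(r) ≡ 0 mod 13^4.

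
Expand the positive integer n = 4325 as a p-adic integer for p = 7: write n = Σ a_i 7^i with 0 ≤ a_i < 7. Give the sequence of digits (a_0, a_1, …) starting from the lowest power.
(a_0, a_1, …) = (6, 1, 4, 5, 1)

Repeated division by 7 gives the digits low-to-high: 4325 = 6 + 1·7^1 + 4·7^2 + 5·7^3 + 1·7^4. Digit sequence: (6, 1, 4, 5, 1).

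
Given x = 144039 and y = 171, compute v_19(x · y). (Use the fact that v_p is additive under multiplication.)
v_19(24630669) = 4

v_p(x) = 3 (factor: 144039 = 19^3 · 21); v_p(y) = 1 (factor: 171 = 19^1 · 9). Additivity: v_p(xy) = v_p(x) + v_p(y) = 3 + 1 = 4. (Direct check: xy = 24630669 = 19^4 · (189).)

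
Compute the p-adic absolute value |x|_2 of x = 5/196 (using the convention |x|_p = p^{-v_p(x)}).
|5/196|_2 = 4

Step 1 — compute v_2(x) by factoring powers of 2 out of the numerator and denominator: v_2(5/196) = -2. Step 2 — apply |x|_p = p^{-v_p(x)} = 2^{2} = 4.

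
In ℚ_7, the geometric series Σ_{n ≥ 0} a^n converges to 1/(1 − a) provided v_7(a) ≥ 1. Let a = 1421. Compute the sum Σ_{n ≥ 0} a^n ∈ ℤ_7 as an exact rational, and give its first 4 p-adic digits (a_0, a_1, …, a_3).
Σ a^n = 1/(1 − a) = -1/1420;  first 4 digits = (1, 0, 1, 4)

v_7(a) = 2 ≥ 1, so the series converges in ℤ_7 to 1/(1 − a) = 1/(1 − 1421) = -1/1420. Expand this rational in ℤ_7: compute digits iteratively via d_i = x_i mod 7, x_{i+1} = (x_i − d_i)/7. The first 4 digits are (1, 0, 1, 4).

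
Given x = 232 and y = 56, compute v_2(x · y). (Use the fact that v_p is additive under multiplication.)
v_2(12992) = 6

v_p(x) = 3 (factor: 232 = 2^3 · 29); v_p(y) = 3 (factor: 56 = 2^3 · 7). Additivity: v_p(xy) = v_p(x) + v_p(y) = 3 + 3 = 6. (Direct check: xy = 12992 = 2^6 · (203).)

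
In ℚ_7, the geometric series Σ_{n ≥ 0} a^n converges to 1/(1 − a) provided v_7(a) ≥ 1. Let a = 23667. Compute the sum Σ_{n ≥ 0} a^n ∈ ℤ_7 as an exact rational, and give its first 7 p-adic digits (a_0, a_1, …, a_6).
Σ a^n = 1/(1 − a) = -1/23666;  first 7 digits = (1, 0, 0, 6, 2, 1, 1)

v_7(a) = 3 ≥ 1, so the series converges in ℤ_7 to 1/(1 − a) = 1/(1 − 23667) = -1/23666. Expand this rational in ℤ_7: compute digits iteratively via d_i = x_i mod 7, x_{i+1} = (x_i − d_i)/7. The first 7 digits are (1, 0, 0, 6, 2, 1, 1).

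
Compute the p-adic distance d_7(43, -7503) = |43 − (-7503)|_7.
d_7(43, -7503) = 1/343

Step 1 — x − y = 43 − (-7503) = 7546. Step 2 — v_7(7546) = 3 (factor: 7546 = (7^3 · 22); the sign does not affect v_p). Step 3 — |x − y|_7 = 7^{-3} = 1/343.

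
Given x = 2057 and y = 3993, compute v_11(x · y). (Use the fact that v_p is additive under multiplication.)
v_11(8213601) = 5

v_p(x) = 2 (factor: 2057 = 11^2 · 17); v_p(y) = 3 (factor: 3993 = 11^3 · 3). Additivity: v_p(xy) = v_p(x) + v_p(y) = 2 + 3 = 5. (Direct check: xy = 8213601 = 11^5 · (51).)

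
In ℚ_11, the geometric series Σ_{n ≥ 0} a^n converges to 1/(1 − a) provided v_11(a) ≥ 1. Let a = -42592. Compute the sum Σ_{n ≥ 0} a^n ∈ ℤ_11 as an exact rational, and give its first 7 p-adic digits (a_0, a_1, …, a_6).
Σ a^n = 1/(1 − a) = 1/42593;  first 7 digits = (1, 0, 0, 1, 8, 10, 0)

v_11(a) = 3 ≥ 1, so the series converges in ℤ_11 to 1/(1 − a) = 1/(1 − (-42592)) = 1/42593. Expand this rational in ℤ_11: compute digits iteratively via d_i = x_i mod 11, x_{i+1} = (x_i − d_i)/11. The first 7 digits are (1, 0, 0, 1, 8, 10, 0).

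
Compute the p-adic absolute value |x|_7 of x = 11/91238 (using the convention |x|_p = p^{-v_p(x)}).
|11/91238|_7 = 2401

Step 1 — compute v_7(x) by factoring powers of 7 out of the numerator and denominator: v_7(11/91238) = -4. Step 2 — apply |x|_p = p^{-v_p(x)} = 7^{4} = 2401.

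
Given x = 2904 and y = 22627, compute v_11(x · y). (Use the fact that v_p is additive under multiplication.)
v_11(65708808) = 5

v_p(x) = 2 (factor: 2904 = 11^2 · 24); v_p(y) = 3 (factor: 22627 = 11^3 · 17). Additivity: v_p(xy) = v_p(x) + v_p(y) = 2 + 3 = 5. (Direct check: xy = 65708808 = 11^5 · (408).)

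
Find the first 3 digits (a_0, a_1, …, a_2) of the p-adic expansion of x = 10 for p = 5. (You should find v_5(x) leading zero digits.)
(a_0, …, a_2) = (0, 2, 0)

v_5(10) = 1, so a_0 = ... = a_0 = 0. Factor out: x = 5^1 · u with u = 2 a unit in ℤ_5. Expand u iteratively via a_{v+i} = u_i mod 5, u_{i+1} = (u_i − a_{v+i})/5:
  u_0 = 2;  a_1 = 2;  u_1 = (u_0 − 2)/5 = 0
  u_1 = 0;  a_2 = 0;  u_2 = (u_1 − 0)/5 = 0
Digits: (0, 2, 0).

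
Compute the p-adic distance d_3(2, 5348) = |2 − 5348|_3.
d_3(2, 5348) = 1/243

Step 1 — x − y = 2 − 5348 = -5346. Step 2 — v_3(-5346) = 5 (factor: -5346 = −(3^5 · 22); the sign does not affect v_p). Step 3 — |x − y|_3 = 3^{-5} = 1/243.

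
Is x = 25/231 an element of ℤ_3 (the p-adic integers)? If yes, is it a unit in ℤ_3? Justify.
x ∉ ℤ_3 (v_3(x) = -1 < 0)

ℤ_3 = {x ∈ ℚ_3 : v_3(x) ≥ 0} and ℤ_3^× = {x ∈ ℤ_3 : v_3(x) = 0}. Here v_3(25/231) = v_3(num) − v_3(den) = -1; compare against these criteria.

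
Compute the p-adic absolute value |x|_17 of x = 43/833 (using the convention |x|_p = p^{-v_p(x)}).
|43/833|_17 = 17

Step 1 — compute v_17(x) by factoring powers of 17 out of the numerator and denominator: v_17(43/833) = -1. Step 2 — apply |x|_p = p^{-v_p(x)} = 17^{1} = 17.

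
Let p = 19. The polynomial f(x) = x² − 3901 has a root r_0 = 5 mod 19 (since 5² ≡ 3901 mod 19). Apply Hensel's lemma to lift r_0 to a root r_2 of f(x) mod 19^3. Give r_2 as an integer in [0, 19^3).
r_2 = 898 (mod 6859)

Hensel's recurrence: r_{i+1} = r_i − f(r_i)·(f′(r_i))^{-1} mod 19^{i+2}, with f′(x) = 2x. Iterate:
  r_0 = 5 (mod 19)
  r_1 = 176 (mod 361)
  r_2 = 898 (mod 6859)
Final: r_2 = 898, and one checks f(r_2) ≡ 0 mod 19^3.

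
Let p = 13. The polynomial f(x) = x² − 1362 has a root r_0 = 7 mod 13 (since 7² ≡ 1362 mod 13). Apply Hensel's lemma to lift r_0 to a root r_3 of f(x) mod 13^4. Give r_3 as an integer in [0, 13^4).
r_3 = 22276 (mod 28561)

Hensel's recurrence: r_{i+1} = r_i − f(r_i)·(f′(r_i))^{-1} mod 13^{i+2}, with f′(x) = 2x. Iterate:
  r_0 = 7 (mod 13)
  r_1 = 137 (mod 169)
  r_2 = 306 (mod 2197)
  r_3 = 22276 (mod 28561)
Final: r_3 = 22276, and one checks f(r_3) ≡ 0 mod 13^4.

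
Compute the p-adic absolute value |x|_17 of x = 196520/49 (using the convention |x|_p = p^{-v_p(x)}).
|196520/49|_17 = 1/4913

Step 1 — compute v_17(x) by factoring powers of 17 out of the numerator and denominator: v_17(196520/49) = 3. Step 2 — apply |x|_p = p^{-v_p(x)} = 17^{-3} = 1/4913.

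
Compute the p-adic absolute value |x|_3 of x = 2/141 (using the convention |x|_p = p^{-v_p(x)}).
|2/141|_3 = 3

Step 1 — compute v_3(x) by factoring powers of 3 out of the numerator and denominator: v_3(2/141) = -1. Step 2 — apply |x|_p = p^{-v_p(x)} = 3^{1} = 3.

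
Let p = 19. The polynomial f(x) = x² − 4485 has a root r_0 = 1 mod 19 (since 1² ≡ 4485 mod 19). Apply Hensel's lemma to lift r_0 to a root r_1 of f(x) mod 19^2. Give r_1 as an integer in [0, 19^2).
r_1 = 77 (mod 361)

Hensel's recurrence: r_{i+1} = r_i − f(r_i)·(f′(r_i))^{-1} mod 19^{i+2}, with f′(x) = 2x. Iterate:
  r_0 = 1 (mod 19)
  r_1 = 77 (mod 361)
Final: r_1 = 77, and one checks f(r_1) ≡ 0 mod 19^2.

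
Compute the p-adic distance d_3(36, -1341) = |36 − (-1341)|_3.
d_3(36, -1341) = 1/81

Step 1 — x − y = 36 − (-1341) = 1377. Step 2 — v_3(1377) = 4 (factor: 1377 = (3^4 · 17); the sign does not affect v_p). Step 3 — |x − y|_3 = 3^{-4} = 1/81.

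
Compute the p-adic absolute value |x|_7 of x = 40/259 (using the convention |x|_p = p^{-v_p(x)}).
|40/259|_7 = 7

Step 1 — compute v_7(x) by factoring powers of 7 out of the numerator and denominator: v_7(40/259) = -1. Step 2 — apply |x|_p = p^{-v_p(x)} = 7^{1} = 7.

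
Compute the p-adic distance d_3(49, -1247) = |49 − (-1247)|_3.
d_3(49, -1247) = 1/81

Step 1 — x − y = 49 − (-1247) = 1296. Step 2 — v_3(1296) = 4 (factor: 1296 = (3^4 · 16); the sign does not affect v_p). Step 3 — |x − y|_3 = 3^{-4} = 1/81.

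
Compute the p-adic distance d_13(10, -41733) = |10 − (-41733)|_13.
d_13(10, -41733) = 1/2197

Step 1 — x − y = 10 − (-41733) = 41743. Step 2 — v_13(41743) = 3 (factor: 41743 = (13^3 · 19); the sign does not affect v_p). Step 3 — |x − y|_13 = 13^{-3} = 1/2197.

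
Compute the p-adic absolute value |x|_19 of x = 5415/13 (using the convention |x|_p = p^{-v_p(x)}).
|5415/13|_19 = 1/361

Step 1 — compute v_19(x) by factoring powers of 19 out of the numerator and denominator: v_19(5415/13) = 2. Step 2 — apply |x|_p = p^{-v_p(x)} = 19^{-2} = 1/361.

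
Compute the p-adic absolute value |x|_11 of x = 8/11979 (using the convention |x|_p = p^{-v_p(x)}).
|8/11979|_11 = 1331

Step 1 — compute v_11(x) by factoring powers of 11 out of the numerator and denominator: v_11(8/11979) = -3. Step 2 — apply |x|_p = p^{-v_p(x)} = 11^{3} = 1331.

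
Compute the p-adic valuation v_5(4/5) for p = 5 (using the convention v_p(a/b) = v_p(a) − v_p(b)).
v_5(4/5) = -1

Factor powers of 5 from the numerator and denominator of the reduced fraction: 4 = 5^0 · 4 and 5 = 5^1 · 1. Apply v_p(a/b) = v_p(a) − v_p(b): v_5(4/5) = 0 − 1 = -1.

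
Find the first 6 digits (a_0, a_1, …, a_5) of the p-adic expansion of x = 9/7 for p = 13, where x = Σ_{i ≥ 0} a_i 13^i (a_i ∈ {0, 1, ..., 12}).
(a_0, …, a_5) = (5, 9, 3, 9, 3, 9)

v_13(9/7) = 0 (numerator and denominator both coprime to 13), so x ∈ ℤ_13^×. Compute digits iteratively via a_i = x_i mod 13, x_{i+1} = (x_i − a_i)/13, with x_0 = x:
  x_0 = 9/7;  a_0 = 5;  x_1 = (x_0 − 5)/13 = -2/7
  x_1 = -2/7;  a_1 = 9;  x_2 = (x_1 − 9)/13 = -5/7
  x_2 = -5/7;  a_2 = 3;  x_3 = (x_2 − 3)/13 = -2/7
  x_3 = -2/7;  a_3 = 9;  x_4 = (x_3 − 9)/13 = -5/7
  x_4 = -5/7;  a_4 = 3;  x_5 = (x_4 − 3)/13 = -2/7
  x_5 = -2/7;  a_5 = 9;  x_6 = (x_5 − 9)/13 = -5/7
Digits: (5, 9, 3, 9, 3, 9).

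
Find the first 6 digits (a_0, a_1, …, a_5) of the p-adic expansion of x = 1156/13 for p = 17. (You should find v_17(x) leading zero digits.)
(a_0, …, a_5) = (0, 0, 16, 3, 5, 1)

v_17(1156/13) = 2, so a_0 = ... = a_1 = 0. Factor out: x = 17^2 · u with u = 4/13 a unit in ℤ_17. Expand u iteratively via a_{v+i} = u_i mod 17, u_{i+1} = (u_i − a_{v+i})/17:
  u_0 = 4/13;  a_2 = 16;  u_1 = (u_0 − 16)/17 = -12/13
  u_1 = -12/13;  a_3 = 3;  u_2 = (u_1 − 3)/17 = -3/13
  u_2 = -3/13;  a_4 = 5;  u_3 = (u_2 − 5)/17 = -4/13
  u_3 = -4/13;  a_5 = 1;  u_4 = (u_3 − 1)/17 = -1/13
Digits: (0, 0, 16, 3, 5, 1).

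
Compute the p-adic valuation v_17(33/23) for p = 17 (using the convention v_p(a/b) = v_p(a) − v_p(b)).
v_17(33/23) = 0

Factor powers of 17 from the numerator and denominator of the reduced fraction: 33 = 17^0 · 33 and 23 = 17^0 · 23. Apply v_p(a/b) = v_p(a) − v_p(b): v_17(33/23) = 0 − 0 = 0.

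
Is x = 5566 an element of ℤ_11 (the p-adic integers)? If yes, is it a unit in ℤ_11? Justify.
x ∈ ℤ_11 but not a unit; v_11(x) = 2 > 0

ℤ_11 = {x ∈ ℚ_11 : v_11(x) ≥ 0} and ℤ_11^× = {x ∈ ℤ_11 : v_11(x) = 0}. Here v_11(5566) = v_11(num) − v_11(den) = 2; compare against these criteria.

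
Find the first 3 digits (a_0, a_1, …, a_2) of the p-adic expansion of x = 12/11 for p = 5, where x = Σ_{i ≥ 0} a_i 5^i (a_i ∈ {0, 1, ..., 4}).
(a_0, …, a_2) = (2, 3, 3)

v_5(12/11) = 0 (numerator and denominator both coprime to 5), so x ∈ ℤ_5^×. Compute digits iteratively via a_i = x_i mod 5, x_{i+1} = (x_i − a_i)/5, with x_0 = x:
  x_0 = 12/11;  a_0 = 2;  x_1 = (x_0 − 2)/5 = -2/11
  x_1 = -2/11;  a_1 = 3;  x_2 = (x_1 − 3)/5 = -7/11
  x_2 = -7/11;  a_2 = 3;  x_3 = (x_2 − 3)/5 = -8/11
Digits: (2, 3, 3).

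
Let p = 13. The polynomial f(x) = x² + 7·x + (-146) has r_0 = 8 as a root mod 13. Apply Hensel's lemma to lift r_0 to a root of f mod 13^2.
r_1 = 112 (mod 169)

Hensel: r_{i+1} = r_i − f(r_i)·(f′(r_i))^{-1} mod 13^{i+2}, f′(x) = 2x + 7. Iterate:
  r_0 = 8 (mod 13)
  r_1 = 112 (mod 169)
Final: r = 112 satisfies f(r) ≡ 0 mod 13^2.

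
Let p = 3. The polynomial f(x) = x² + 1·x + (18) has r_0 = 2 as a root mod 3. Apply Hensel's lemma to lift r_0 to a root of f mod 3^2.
r_1 = 8 (mod 9)

Hensel: r_{i+1} = r_i − f(r_i)·(f′(r_i))^{-1} mod 3^{i+2}, f′(x) = 2x + 1. Iterate:
  r_0 = 2 (mod 3)
  r_1 = 8 (mod 9)
Final: r = 8 satisfies f(r) ≡ 0 mod 3^2.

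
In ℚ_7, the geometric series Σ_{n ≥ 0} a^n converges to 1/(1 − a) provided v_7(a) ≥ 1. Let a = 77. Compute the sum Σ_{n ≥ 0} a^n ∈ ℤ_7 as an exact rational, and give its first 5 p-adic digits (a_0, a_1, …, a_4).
Σ a^n = 1/(1 − a) = -1/76;  first 5 digits = (1, 4, 3, 4, 0)

v_7(a) = 1 ≥ 1, so the series converges in ℤ_7 to 1/(1 − a) = 1/(1 − 77) = -1/76. Expand this rational in ℤ_7: compute digits iteratively via d_i = x_i mod 7, x_{i+1} = (x_i − d_i)/7. The first 5 digits are (1, 4, 3, 4, 0).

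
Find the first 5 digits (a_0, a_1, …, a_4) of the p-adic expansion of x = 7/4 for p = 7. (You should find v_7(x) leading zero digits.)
(a_0, …, a_4) = (0, 2, 5, 1, 5)

v_7(7/4) = 1, so a_0 = ... = a_0 = 0. Factor out: x = 7^1 · u with u = 1/4 a unit in ℤ_7. Expand u iteratively via a_{v+i} = u_i mod 7, u_{i+1} = (u_i − a_{v+i})/7:
  u_0 = 1/4;  a_1 = 2;  u_1 = (u_0 − 2)/7 = -1/4
  u_1 = -1/4;  a_2 = 5;  u_2 = (u_1 − 5)/7 = -3/4
  u_2 = -3/4;  a_3 = 1;  u_3 = (u_2 − 1)/7 = -1/4
  u_3 = -1/4;  a_4 = 5;  u_4 = (u_3 − 5)/7 = -3/4
Digits: (0, 2, 5, 1, 5).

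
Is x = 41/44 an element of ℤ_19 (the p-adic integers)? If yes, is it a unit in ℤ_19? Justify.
x ∈ ℤ_19^× (unit); v_19(x) = 0

ℤ_19 = {x ∈ ℚ_19 : v_19(x) ≥ 0} and ℤ_19^× = {x ∈ ℤ_19 : v_19(x) = 0}. Here v_19(41/44) = v_19(num) − v_19(den) = 0; compare against these criteria.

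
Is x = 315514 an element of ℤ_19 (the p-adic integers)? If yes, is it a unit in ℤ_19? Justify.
x ∈ ℤ_19 but not a unit; v_19(x) = 3 > 0

ℤ_19 = {x ∈ ℚ_19 : v_19(x) ≥ 0} and ℤ_19^× = {x ∈ ℤ_19 : v_19(x) = 0}. Here v_19(315514) = v_19(num) − v_19(den) = 3; compare against these criteria.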